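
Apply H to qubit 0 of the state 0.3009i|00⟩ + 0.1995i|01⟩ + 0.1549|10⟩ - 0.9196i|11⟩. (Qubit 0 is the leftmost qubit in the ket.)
(0.1095 + 0.2128i)|00⟩ - 0.5092i|01⟩ + (-0.1095 + 0.2128i)|10⟩ + 0.7913i|11⟩

H on qubit 0 mixes each pair of kets that differ only in qubit 0: amplitudes (a, b) of (|…0…⟩, |…1…⟩) become ((a + b)/√2, (a − b)/√2). Kets absent from the input have amplitude 0.
(|00⟩, |10⟩): (a, b) = (0.3009i, 0.1549) → ((0.1095 + 0.2128i), (-0.1095 + 0.2128i))
(|01⟩, |11⟩): (a, b) = (0.1995i, -0.9196i) → (-0.5092i, 0.7913i)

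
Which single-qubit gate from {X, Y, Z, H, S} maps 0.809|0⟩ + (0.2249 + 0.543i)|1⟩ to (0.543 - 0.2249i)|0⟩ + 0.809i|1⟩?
Y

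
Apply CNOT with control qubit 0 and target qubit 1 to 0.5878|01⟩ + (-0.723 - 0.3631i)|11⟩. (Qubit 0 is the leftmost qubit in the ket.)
0.5878|01⟩ + (-0.723 - 0.3631i)|10⟩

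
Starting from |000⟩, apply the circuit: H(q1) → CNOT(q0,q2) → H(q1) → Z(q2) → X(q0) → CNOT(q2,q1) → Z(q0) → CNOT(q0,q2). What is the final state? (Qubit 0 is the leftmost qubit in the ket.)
-|101⟩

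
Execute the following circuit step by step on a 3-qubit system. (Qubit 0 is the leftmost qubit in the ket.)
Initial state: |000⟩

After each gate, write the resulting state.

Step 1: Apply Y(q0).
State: i|100⟩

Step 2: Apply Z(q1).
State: i|100⟩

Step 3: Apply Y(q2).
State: -|101⟩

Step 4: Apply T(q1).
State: -|101⟩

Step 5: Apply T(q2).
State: (-1/√2 - (1/√2)i)|101⟩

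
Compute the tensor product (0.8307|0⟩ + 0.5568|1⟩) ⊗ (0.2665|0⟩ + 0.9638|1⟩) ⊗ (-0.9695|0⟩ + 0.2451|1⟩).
-0.2146|000⟩ + 0.05426|001⟩ - 0.7762|010⟩ + 0.1962|011⟩ - 0.1439|100⟩ + 0.03637|101⟩ - 0.5203|110⟩ + 0.1315|111⟩

amp(|b₁b₂…⟩) = product of the factor amplitudes for bits b₁, b₂, …; only kets whose every factor amplitude is nonzero survive.
|000⟩: (0.8307)(0.2665)(-0.9695) = -0.2146
|001⟩: (0.8307)(0.2665)(0.2451) = 0.05426
|010⟩: (0.8307)(0.9638)(-0.9695) = -0.7762
|011⟩: (0.8307)(0.9638)(0.2451) = 0.1962
|100⟩: (0.5568)(0.2665)(-0.9695) = -0.1439
|101⟩: (0.5568)(0.2665)(0.2451) = 0.03637
|110⟩: (0.5568)(0.9638)(-0.9695) = -0.5203
|111⟩: (0.5568)(0.9638)(0.2451) = 0.1315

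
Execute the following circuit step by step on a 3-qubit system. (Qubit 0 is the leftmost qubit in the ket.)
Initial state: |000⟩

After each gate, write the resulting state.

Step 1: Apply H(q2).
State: 1/√2|000⟩ + 1/√2|001⟩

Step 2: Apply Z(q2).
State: 1/√2|000⟩ - 1/√2|001⟩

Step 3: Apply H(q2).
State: |001⟩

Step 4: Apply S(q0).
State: |001⟩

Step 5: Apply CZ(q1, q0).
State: |001⟩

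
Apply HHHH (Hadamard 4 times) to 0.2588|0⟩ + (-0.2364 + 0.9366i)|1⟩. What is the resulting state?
0.2588|0⟩ + (-0.2364 + 0.9366i)|1⟩

H² = I, so an even number of Hadamards cancels: H^4 = I and the state is unchanged.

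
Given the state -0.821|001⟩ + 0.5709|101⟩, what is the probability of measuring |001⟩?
0.674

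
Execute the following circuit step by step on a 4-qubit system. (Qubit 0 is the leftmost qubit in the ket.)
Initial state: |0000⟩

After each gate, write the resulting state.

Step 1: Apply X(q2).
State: |0010⟩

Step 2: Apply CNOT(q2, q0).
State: |1010⟩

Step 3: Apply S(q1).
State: |1010⟩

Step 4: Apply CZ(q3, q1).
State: |1010⟩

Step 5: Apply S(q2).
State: i|1010⟩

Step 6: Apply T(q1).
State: i|1010⟩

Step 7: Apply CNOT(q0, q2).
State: i|1000⟩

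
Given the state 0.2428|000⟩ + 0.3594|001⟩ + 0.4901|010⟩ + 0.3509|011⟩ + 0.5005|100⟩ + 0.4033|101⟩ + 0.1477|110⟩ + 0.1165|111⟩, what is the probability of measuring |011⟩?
0.1231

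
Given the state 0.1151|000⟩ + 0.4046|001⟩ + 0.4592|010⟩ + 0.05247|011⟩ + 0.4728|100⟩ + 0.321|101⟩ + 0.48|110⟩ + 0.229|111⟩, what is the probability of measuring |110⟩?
0.2304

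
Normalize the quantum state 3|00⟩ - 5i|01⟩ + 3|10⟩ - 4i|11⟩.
0.3906|00⟩ - 0.6509i|01⟩ + 0.3906|10⟩ - 0.5208i|11⟩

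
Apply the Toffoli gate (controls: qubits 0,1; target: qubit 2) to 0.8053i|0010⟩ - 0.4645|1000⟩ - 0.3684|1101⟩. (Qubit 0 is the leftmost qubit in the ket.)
0.8053i|0010⟩ - 0.4645|1000⟩ - 0.3684|1111⟩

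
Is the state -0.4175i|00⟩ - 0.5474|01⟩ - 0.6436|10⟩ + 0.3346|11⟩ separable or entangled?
Entangled

Writing the state as a|00⟩ + b|01⟩ + c|10⟩ + d|11⟩, it is a product state iff ad − bc = 0.
Here (a, b, c, d) = (-0.4175i, -0.5474, -0.6436, 0.3346): ad − bc = (-0.4175i)(0.3346) − (-0.5474)(-0.6436) = (-0.3523 - 0.1397i) ≠ 0, so the state is entangled.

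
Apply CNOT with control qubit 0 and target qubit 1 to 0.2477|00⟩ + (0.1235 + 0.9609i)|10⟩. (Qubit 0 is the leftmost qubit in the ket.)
0.2477|00⟩ + (0.1235 + 0.9609i)|11⟩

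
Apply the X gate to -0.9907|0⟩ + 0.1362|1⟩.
0.1362|0⟩ - 0.9907|1⟩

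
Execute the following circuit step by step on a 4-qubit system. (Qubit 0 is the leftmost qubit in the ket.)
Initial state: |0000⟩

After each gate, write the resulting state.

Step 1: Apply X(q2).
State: |0010⟩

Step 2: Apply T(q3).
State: |0010⟩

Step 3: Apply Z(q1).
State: |0010⟩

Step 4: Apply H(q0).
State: 1/√2|0010⟩ + 1/√2|1010⟩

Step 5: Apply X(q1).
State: 1/√2|0110⟩ + 1/√2|1110⟩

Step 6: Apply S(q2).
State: (1/√2)i|0110⟩ + (1/√2)i|1110⟩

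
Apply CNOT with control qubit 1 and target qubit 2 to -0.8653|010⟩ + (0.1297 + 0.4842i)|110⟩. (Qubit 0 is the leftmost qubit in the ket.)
-0.8653|011⟩ + (0.1297 + 0.4842i)|111⟩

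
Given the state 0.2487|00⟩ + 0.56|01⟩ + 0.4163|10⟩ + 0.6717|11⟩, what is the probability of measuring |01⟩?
0.3136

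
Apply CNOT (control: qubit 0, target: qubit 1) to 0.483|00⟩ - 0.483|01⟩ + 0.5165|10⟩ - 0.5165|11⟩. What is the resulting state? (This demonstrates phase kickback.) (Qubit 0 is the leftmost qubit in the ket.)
0.483|00⟩ - 0.483|01⟩ - 0.5165|10⟩ + 0.5165|11⟩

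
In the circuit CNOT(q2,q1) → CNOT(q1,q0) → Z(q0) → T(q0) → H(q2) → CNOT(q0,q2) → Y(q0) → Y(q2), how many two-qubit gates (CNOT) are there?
3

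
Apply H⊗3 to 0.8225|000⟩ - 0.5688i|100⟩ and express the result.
(0.2908 - 0.2011i)|000⟩ + (0.2908 - 0.2011i)|001⟩ + (0.2908 - 0.2011i)|010⟩ + (0.2908 - 0.2011i)|011⟩ + (0.2908 + 0.2011i)|100⟩ + (0.2908 + 0.2011i)|101⟩ + (0.2908 + 0.2011i)|110⟩ + (0.2908 + 0.2011i)|111⟩

H⊗3 gives amp(|y⟩) = (1/2√2) Σ_x (−1)^(x·y) amp(|x⟩), where x·y is the number of positions in which both x and y have a 1.
|000⟩: (0.8225 - 0.5688i)/(2√2) = (0.2908 - 0.2011i)
|001⟩: (0.8225 - 0.5688i)/(2√2) = (0.2908 - 0.2011i)
|010⟩: (0.8225 - 0.5688i)/(2√2) = (0.2908 - 0.2011i)
|011⟩: (0.8225 - 0.5688i)/(2√2) = (0.2908 - 0.2011i)
|100⟩: (0.8225 + 0.5688i)/(2√2) = (0.2908 + 0.2011i)
|101⟩: (0.8225 + 0.5688i)/(2√2) = (0.2908 + 0.2011i)
|110⟩: (0.8225 + 0.5688i)/(2√2) = (0.2908 + 0.2011i)
|111⟩: (0.8225 + 0.5688i)/(2√2) = (0.2908 + 0.2011i)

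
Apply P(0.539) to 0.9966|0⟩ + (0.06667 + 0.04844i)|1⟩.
0.9966|0⟩ + (0.03235 + 0.07579i)|1⟩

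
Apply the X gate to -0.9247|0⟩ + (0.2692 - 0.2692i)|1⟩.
(0.2692 - 0.2692i)|0⟩ - 0.9247|1⟩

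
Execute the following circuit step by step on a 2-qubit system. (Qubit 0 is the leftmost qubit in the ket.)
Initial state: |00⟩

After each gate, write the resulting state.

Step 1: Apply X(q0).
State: |10⟩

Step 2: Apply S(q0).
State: i|10⟩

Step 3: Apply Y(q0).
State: |00⟩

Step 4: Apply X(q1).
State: |01⟩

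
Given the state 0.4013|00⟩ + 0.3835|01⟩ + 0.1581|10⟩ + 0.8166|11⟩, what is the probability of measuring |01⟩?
0.1471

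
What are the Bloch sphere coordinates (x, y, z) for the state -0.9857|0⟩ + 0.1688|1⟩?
(-0.3328, 0, 0.9431)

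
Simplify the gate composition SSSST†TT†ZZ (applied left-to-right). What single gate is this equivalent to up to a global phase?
T†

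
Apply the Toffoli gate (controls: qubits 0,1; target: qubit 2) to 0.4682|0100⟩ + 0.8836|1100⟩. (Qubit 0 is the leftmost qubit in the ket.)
0.4682|0100⟩ + 0.8836|1110⟩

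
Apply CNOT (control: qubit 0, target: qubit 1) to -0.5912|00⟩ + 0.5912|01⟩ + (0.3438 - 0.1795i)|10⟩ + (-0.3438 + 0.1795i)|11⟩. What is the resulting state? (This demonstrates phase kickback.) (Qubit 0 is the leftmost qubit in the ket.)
-0.5912|00⟩ + 0.5912|01⟩ + (-0.3438 + 0.1795i)|10⟩ + (0.3438 - 0.1795i)|11⟩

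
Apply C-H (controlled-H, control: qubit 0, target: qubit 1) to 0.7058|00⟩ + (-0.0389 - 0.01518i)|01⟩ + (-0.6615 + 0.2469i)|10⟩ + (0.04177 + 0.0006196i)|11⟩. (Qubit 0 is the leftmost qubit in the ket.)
0.7058|00⟩ + (-0.0389 - 0.01518i)|01⟩ + (-0.4382 + 0.175i)|10⟩ + (-0.4973 + 0.1741i)|11⟩

C-H leaves the control-|0⟩ kets |00⟩, |01⟩ unchanged and applies H to qubit 1 on the control-|1⟩ pair (|10⟩, |11⟩).
H = [[1/√2, 1/√2], [1/√2, -1/√2]].
With a = amp(|10⟩) = (-0.6615 + 0.2469i) and b = amp(|11⟩) = (0.04177 + 0.0006196i):
new amp(|10⟩) = (1/√2)·a + (1/√2)·b = (-0.4382 + 0.175i)
new amp(|11⟩) = (1/√2)·a + (-1/√2)·b = (-0.4973 + 0.1741i)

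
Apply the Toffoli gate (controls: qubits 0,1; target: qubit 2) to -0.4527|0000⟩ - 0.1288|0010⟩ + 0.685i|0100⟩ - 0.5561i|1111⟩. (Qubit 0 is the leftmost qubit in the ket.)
-0.4527|0000⟩ - 0.1288|0010⟩ + 0.685i|0100⟩ - 0.5561i|1101⟩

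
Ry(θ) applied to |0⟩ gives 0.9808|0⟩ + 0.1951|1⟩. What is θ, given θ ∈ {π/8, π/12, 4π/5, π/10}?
π/8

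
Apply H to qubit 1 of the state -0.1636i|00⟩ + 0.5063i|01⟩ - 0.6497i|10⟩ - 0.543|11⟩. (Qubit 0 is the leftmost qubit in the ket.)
0.2423i|00⟩ - 0.4737i|01⟩ + (-0.384 - 0.4594i)|10⟩ + (0.384 - 0.4594i)|11⟩

H on qubit 1 mixes each pair of kets that differ only in qubit 1: amplitudes (a, b) of (|…0…⟩, |…1…⟩) become ((a + b)/√2, (a − b)/√2). Kets absent from the input have amplitude 0.
(|00⟩, |01⟩): (a, b) = (-0.1636i, 0.5063i) → (0.2423i, -0.4737i)
(|10⟩, |11⟩): (a, b) = (-0.6497i, -0.543) → ((-0.384 - 0.4594i), (0.384 - 0.4594i))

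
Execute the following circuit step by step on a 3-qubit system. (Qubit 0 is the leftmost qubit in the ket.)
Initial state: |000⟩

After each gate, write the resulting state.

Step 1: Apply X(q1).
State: |010⟩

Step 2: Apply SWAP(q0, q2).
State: |010⟩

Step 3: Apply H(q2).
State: 1/√2|010⟩ + 1/√2|011⟩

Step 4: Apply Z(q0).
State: 1/√2|010⟩ + 1/√2|011⟩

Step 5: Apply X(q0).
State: 1/√2|110⟩ + 1/√2|111⟩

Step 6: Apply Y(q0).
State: -(1/√2)i|010⟩ - (1/√2)i|011⟩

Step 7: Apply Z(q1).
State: (1/√2)i|010⟩ + (1/√2)i|011⟩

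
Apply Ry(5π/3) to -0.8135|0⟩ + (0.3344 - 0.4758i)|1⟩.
(0.5373 + 0.2379i)|0⟩ + (-0.6963 + 0.4121i)|1⟩

Ry(5π/3) = [[cos(θ/2), −sin(θ/2)], [sin(θ/2), cos(θ/2)]]; θ = 5π/3, cos(θ/2) ≈ -0.866025, sin(θ/2) ≈ 0.5.
With a = amp(|0⟩) = -0.8135 and b = amp(|1⟩) = (0.3344 - 0.4758i):
new amp(|0⟩) = (-0.866025)·a + (-0.5)·b = (0.5373 + 0.2379i)
new amp(|1⟩) = (0.5)·a + (-0.866025)·b = (-0.6963 + 0.4121i)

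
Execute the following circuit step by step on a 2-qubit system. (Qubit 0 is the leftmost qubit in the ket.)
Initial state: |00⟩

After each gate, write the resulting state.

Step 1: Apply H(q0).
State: 1/√2|00⟩ + 1/√2|10⟩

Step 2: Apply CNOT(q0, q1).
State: 1/√2|00⟩ + 1/√2|11⟩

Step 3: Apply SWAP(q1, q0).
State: 1/√2|00⟩ + 1/√2|11⟩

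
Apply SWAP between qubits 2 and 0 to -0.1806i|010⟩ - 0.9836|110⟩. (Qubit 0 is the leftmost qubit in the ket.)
-0.1806i|010⟩ - 0.9836|011⟩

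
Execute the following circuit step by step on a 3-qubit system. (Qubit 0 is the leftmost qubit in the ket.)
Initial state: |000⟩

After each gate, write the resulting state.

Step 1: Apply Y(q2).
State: i|001⟩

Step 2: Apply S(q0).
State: i|001⟩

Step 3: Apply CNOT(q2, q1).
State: i|011⟩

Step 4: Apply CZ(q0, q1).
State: i|011⟩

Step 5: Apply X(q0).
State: i|111⟩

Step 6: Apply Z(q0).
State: -i|111⟩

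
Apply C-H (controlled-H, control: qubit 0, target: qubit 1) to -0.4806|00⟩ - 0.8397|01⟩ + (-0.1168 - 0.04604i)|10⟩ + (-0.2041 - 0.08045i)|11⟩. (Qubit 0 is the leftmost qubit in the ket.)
-0.4806|00⟩ - 0.8397|01⟩ + (-0.2269 - 0.08944i)|10⟩ + (0.06173 + 0.02433i)|11⟩

C-H leaves the control-|0⟩ kets |00⟩, |01⟩ unchanged and applies H to qubit 1 on the control-|1⟩ pair (|10⟩, |11⟩).
H = [[1/√2, 1/√2], [1/√2, -1/√2]].
With a = amp(|10⟩) = (-0.1168 - 0.04604i) and b = amp(|11⟩) = (-0.2041 - 0.08045i):
new amp(|10⟩) = (1/√2)·a + (1/√2)·b = (-0.2269 - 0.08944i)
new amp(|11⟩) = (1/√2)·a + (-1/√2)·b = (0.06173 + 0.02433i)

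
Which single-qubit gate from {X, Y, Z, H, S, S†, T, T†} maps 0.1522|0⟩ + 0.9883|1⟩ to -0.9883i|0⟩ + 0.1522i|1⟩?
Y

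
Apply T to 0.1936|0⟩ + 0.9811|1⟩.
0.1936|0⟩ + (0.6937 + 0.6937i)|1⟩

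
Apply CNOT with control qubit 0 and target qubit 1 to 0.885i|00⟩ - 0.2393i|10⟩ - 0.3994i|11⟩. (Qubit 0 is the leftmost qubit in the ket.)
0.885i|00⟩ - 0.3994i|10⟩ - 0.2393i|11⟩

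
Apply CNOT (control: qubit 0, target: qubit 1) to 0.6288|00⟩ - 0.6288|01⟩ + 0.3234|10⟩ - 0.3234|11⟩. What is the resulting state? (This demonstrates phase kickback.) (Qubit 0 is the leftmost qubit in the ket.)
0.6288|00⟩ - 0.6288|01⟩ - 0.3234|10⟩ + 0.3234|11⟩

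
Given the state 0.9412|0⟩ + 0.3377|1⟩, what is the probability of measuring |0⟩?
0.8859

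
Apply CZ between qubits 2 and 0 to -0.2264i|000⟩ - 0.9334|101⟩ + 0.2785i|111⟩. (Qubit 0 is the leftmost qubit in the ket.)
-0.2264i|000⟩ + 0.9334|101⟩ - 0.2785i|111⟩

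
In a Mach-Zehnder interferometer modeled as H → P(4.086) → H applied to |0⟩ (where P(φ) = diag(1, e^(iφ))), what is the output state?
(0.2069 - 0.4051i)|0⟩ + (0.7931 + 0.4051i)|1⟩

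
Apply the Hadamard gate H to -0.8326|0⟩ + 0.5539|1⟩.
-0.1971|0⟩ - 0.9804|1⟩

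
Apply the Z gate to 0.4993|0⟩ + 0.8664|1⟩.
0.4993|0⟩ - 0.8664|1⟩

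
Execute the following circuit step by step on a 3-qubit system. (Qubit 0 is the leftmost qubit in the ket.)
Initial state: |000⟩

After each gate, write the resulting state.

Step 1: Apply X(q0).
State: |100⟩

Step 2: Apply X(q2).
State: |101⟩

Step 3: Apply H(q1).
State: 1/√2|101⟩ + 1/√2|111⟩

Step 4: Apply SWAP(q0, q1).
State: 1/√2|011⟩ + 1/√2|111⟩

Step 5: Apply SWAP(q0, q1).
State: 1/√2|101⟩ + 1/√2|111⟩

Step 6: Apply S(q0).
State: (1/√2)i|101⟩ + (1/√2)i|111⟩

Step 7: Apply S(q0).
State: -1/√2|101⟩ - 1/√2|111⟩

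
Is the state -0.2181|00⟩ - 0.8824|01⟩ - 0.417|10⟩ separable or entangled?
Entangled

Writing the state as a|00⟩ + b|01⟩ + c|10⟩ + d|11⟩, it is a product state iff ad − bc = 0.
Here (a, b, c, d) = (-0.2181, -0.8824, -0.417, 0): ad − bc = (-0.2181)(0) − (-0.8824)(-0.417) = -0.368 ≠ 0, so the state is entangled.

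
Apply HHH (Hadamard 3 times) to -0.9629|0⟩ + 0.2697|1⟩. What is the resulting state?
-0.4902|0⟩ - 0.8716|1⟩

H² = I, so H^3 = H: a single Hadamard. With (a, b) = (-0.9629, 0.2697), H gives ((a + b)/√2, (a − b)/√2) = (-0.4902, -0.8716).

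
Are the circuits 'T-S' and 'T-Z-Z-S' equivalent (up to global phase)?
Yes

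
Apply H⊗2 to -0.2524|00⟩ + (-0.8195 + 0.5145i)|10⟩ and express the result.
(-0.536 + 0.2573i)|00⟩ + (-0.536 + 0.2573i)|01⟩ + (0.2836 - 0.2573i)|10⟩ + (0.2836 - 0.2573i)|11⟩

H⊗2 gives amp(|y⟩) = (1/2) Σ_x (−1)^(x·y) amp(|x⟩), where x·y is the number of positions in which both x and y have a 1.
|00⟩: (-0.2524 + (-0.8195 + 0.5145i))/2 = (-0.536 + 0.2573i)
|01⟩: (-0.2524 + (-0.8195 + 0.5145i))/2 = (-0.536 + 0.2573i)
|10⟩: (-0.2524 - (-0.8195 + 0.5145i))/2 = (0.2836 - 0.2573i)
|11⟩: (-0.2524 - (-0.8195 + 0.5145i))/2 = (0.2836 - 0.2573i)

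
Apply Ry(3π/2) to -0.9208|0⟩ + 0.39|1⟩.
0.3753|0⟩ - 0.9269|1⟩

Ry(3π/2) = [[cos(θ/2), −sin(θ/2)], [sin(θ/2), cos(θ/2)]]; θ = 3π/2, cos(θ/2) ≈ -0.707107, sin(θ/2) ≈ 0.707107.
With a = amp(|0⟩) = -0.9208 and b = amp(|1⟩) = 0.39:
new amp(|0⟩) = (-0.707107)·a + (-0.707107)·b = 0.3753
new amp(|1⟩) = (0.707107)·a + (-0.707107)·b = -0.9269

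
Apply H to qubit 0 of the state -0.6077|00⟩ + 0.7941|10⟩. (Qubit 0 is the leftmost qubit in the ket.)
0.1318|00⟩ - 0.9912|10⟩

H on qubit 0 mixes each pair of kets that differ only in qubit 0: amplitudes (a, b) of (|…0…⟩, |…1…⟩) become ((a + b)/√2, (a − b)/√2). Kets absent from the input have amplitude 0.
(|00⟩, |10⟩): (a, b) = (-0.6077, 0.7941) → (0.1318, -0.9912)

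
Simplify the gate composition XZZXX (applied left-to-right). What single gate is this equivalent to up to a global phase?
X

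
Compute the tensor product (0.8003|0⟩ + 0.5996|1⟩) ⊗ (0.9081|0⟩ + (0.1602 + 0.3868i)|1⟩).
0.7268|00⟩ + (0.1282 + 0.3096i)|01⟩ + 0.5445|10⟩ + (0.09606 + 0.2319i)|11⟩

amp(|b₁b₂…⟩) = product of the factor amplitudes for bits b₁, b₂, …; only kets whose every factor amplitude is nonzero survive.
|00⟩: (0.8003)(0.9081) = 0.7268
|01⟩: (0.8003)(0.1602 + 0.3868i) = (0.1282 + 0.3096i)
|10⟩: (0.5996)(0.9081) = 0.5445
|11⟩: (0.5996)(0.1602 + 0.3868i) = (0.09606 + 0.2319i)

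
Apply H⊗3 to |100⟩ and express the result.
1/√8|000⟩ + 1/√8|001⟩ + 1/√8|010⟩ + 1/√8|011⟩ - 1/√8|100⟩ - 1/√8|101⟩ - 1/√8|110⟩ - 1/√8|111⟩

H⊗3 gives amp(|y⟩) = (1/2√2) Σ_x (−1)^(x·y) amp(|x⟩), where x·y is the number of positions in which both x and y have a 1.
|000⟩: (1)/(2√2) = 1/√8
|001⟩: (1)/(2√2) = 1/√8
|010⟩: (1)/(2√2) = 1/√8
|011⟩: (1)/(2√2) = 1/√8
|100⟩: (-1)/(2√2) = -1/√8
|101⟩: (-1)/(2√2) = -1/√8
|110⟩: (-1)/(2√2) = -1/√8
|111⟩: (-1)/(2√2) = -1/√8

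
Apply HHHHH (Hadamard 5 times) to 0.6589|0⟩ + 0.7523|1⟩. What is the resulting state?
0.9979|0⟩ - 0.06604|1⟩

H² = I, so H^5 = H: a single Hadamard. With (a, b) = (0.6589, 0.7523), H gives ((a + b)/√2, (a − b)/√2) = (0.9979, -0.06604).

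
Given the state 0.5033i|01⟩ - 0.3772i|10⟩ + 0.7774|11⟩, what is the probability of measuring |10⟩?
0.1423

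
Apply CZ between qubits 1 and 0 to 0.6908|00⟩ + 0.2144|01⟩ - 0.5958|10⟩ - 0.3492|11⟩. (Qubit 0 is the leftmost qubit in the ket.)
0.6908|00⟩ + 0.2144|01⟩ - 0.5958|10⟩ + 0.3492|11⟩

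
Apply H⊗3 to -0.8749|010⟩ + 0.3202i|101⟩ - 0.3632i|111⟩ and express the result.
(-0.3093 - 0.0152i)|000⟩ + (-0.3093 + 0.0152i)|001⟩ + (0.3093 + 0.2416i)|010⟩ + (0.3093 - 0.2416i)|011⟩ + (-0.3093 + 0.0152i)|100⟩ + (-0.3093 - 0.0152i)|101⟩ + (0.3093 - 0.2416i)|110⟩ + (0.3093 + 0.2416i)|111⟩

H⊗3 gives amp(|y⟩) = (1/2√2) Σ_x (−1)^(x·y) amp(|x⟩), where x·y is the number of positions in which both x and y have a 1.
|000⟩: (-0.8749 + 0.3202i - 0.3632i)/(2√2) = (-0.3093 - 0.0152i)
|001⟩: (-0.8749 - 0.3202i + 0.3632i)/(2√2) = (-0.3093 + 0.0152i)
|010⟩: (0.8749 + 0.3202i + 0.3632i)/(2√2) = (0.3093 + 0.2416i)
|011⟩: (0.8749 - 0.3202i - 0.3632i)/(2√2) = (0.3093 - 0.2416i)
|100⟩: (-0.8749 - 0.3202i + 0.3632i)/(2√2) = (-0.3093 + 0.0152i)
|101⟩: (-0.8749 + 0.3202i - 0.3632i)/(2√2) = (-0.3093 - 0.0152i)
|110⟩: (0.8749 - 0.3202i - 0.3632i)/(2√2) = (0.3093 - 0.2416i)
|111⟩: (0.8749 + 0.3202i + 0.3632i)/(2√2) = (0.3093 + 0.2416i)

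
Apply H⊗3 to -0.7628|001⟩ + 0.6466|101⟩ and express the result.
-0.04108|000⟩ + 0.04108|001⟩ - 0.04108|010⟩ + 0.04108|011⟩ - 0.4983|100⟩ + 0.4983|101⟩ - 0.4983|110⟩ + 0.4983|111⟩

H⊗3 gives amp(|y⟩) = (1/2√2) Σ_x (−1)^(x·y) amp(|x⟩), where x·y is the number of positions in which both x and y have a 1.
|000⟩: (-0.7628 + 0.6466)/(2√2) = -0.04108
|001⟩: (0.7628 - 0.6466)/(2√2) = 0.04108
|010⟩: (-0.7628 + 0.6466)/(2√2) = -0.04108
|011⟩: (0.7628 - 0.6466)/(2√2) = 0.04108
|100⟩: (-0.7628 - 0.6466)/(2√2) = -0.4983
|101⟩: (0.7628 + 0.6466)/(2√2) = 0.4983
|110⟩: (-0.7628 - 0.6466)/(2√2) = -0.4983
|111⟩: (0.7628 + 0.6466)/(2√2) = 0.4983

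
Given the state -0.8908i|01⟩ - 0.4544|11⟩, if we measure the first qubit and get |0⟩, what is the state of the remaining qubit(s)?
-i|1⟩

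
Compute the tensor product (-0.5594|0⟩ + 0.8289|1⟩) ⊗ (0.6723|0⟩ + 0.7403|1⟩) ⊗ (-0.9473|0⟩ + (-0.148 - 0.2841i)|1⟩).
0.3563|000⟩ + (0.05566 + 0.1068i)|001⟩ + 0.3923|010⟩ + (0.06129 + 0.1177i)|011⟩ - 0.5279|100⟩ + (-0.08248 - 0.1583i)|101⟩ - 0.5813|110⟩ + (-0.09082 - 0.1743i)|111⟩

amp(|b₁b₂…⟩) = product of the factor amplitudes for bits b₁, b₂, …; only kets whose every factor amplitude is nonzero survive.
|000⟩: (-0.5594)(0.6723)(-0.9473) = 0.3563
|001⟩: (-0.5594)(0.6723)(-0.148 - 0.2841i) = (0.05566 + 0.1068i)
|010⟩: (-0.5594)(0.7403)(-0.9473) = 0.3923
|011⟩: (-0.5594)(0.7403)(-0.148 - 0.2841i) = (0.06129 + 0.1177i)
|100⟩: (0.8289)(0.6723)(-0.9473) = -0.5279
|101⟩: (0.8289)(0.6723)(-0.148 - 0.2841i) = (-0.08248 - 0.1583i)
|110⟩: (0.8289)(0.7403)(-0.9473) = -0.5813
|111⟩: (0.8289)(0.7403)(-0.148 - 0.2841i) = (-0.09082 - 0.1743i)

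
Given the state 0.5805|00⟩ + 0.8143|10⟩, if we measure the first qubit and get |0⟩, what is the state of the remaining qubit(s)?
|0⟩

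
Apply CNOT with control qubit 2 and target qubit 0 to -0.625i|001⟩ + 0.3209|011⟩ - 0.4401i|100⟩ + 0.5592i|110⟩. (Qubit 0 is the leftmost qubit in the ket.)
-0.4401i|100⟩ - 0.625i|101⟩ + 0.5592i|110⟩ + 0.3209|111⟩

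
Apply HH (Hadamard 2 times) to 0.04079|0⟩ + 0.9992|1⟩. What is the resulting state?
0.04079|0⟩ + 0.9992|1⟩

H² = I, so an even number of Hadamards cancels: H^2 = I and the state is unchanged.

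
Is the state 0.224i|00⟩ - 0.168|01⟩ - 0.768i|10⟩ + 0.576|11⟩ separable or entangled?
Separable

Writing the state as a|00⟩ + b|01⟩ + c|10⟩ + d|11⟩, it is a product state iff ad − bc = 0.
Here (a, b, c, d) = (0.224i, -0.168, -0.768i, 0.576): ad − bc = (0.224i)(0.576) − (-0.168)(-0.768i) = 0, so the state is separable.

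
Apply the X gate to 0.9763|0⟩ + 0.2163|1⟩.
0.2163|0⟩ + 0.9763|1⟩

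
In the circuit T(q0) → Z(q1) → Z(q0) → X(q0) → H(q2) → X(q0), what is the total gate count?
6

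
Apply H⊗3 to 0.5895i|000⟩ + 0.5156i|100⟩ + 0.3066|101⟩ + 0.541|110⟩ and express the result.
(0.2997 + 0.3907i)|000⟩ + (0.08287 + 0.3907i)|001⟩ + (-0.08287 + 0.3907i)|010⟩ + (-0.2997 + 0.3907i)|011⟩ + (-0.2997 + 0.02613i)|100⟩ + (-0.08287 + 0.02613i)|101⟩ + (0.08287 + 0.02613i)|110⟩ + (0.2997 + 0.02613i)|111⟩

H⊗3 gives amp(|y⟩) = (1/2√2) Σ_x (−1)^(x·y) amp(|x⟩), where x·y is the number of positions in which both x and y have a 1.
|000⟩: (0.5895i + 0.5156i + 0.3066 + 0.541)/(2√2) = (0.2997 + 0.3907i)
|001⟩: (0.5895i + 0.5156i - 0.3066 + 0.541)/(2√2) = (0.08287 + 0.3907i)
|010⟩: (0.5895i + 0.5156i + 0.3066 - 0.541)/(2√2) = (-0.08287 + 0.3907i)
|011⟩: (0.5895i + 0.5156i - 0.3066 - 0.541)/(2√2) = (-0.2997 + 0.3907i)
|100⟩: (0.5895i - 0.5156i - 0.3066 - 0.541)/(2√2) = (-0.2997 + 0.02613i)
|101⟩: (0.5895i - 0.5156i + 0.3066 - 0.541)/(2√2) = (-0.08287 + 0.02613i)
|110⟩: (0.5895i - 0.5156i - 0.3066 + 0.541)/(2√2) = (0.08287 + 0.02613i)
|111⟩: (0.5895i - 0.5156i + 0.3066 + 0.541)/(2√2) = (0.2997 + 0.02613i)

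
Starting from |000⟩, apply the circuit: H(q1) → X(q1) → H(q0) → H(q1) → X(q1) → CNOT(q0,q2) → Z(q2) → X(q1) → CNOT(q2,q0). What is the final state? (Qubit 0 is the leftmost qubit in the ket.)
1/√2|000⟩ - 1/√2|001⟩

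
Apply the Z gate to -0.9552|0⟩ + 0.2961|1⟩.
-0.9552|0⟩ - 0.2961|1⟩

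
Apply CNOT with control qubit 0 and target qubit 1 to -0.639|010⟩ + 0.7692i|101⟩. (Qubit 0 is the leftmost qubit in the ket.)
-0.639|010⟩ + 0.7692i|111⟩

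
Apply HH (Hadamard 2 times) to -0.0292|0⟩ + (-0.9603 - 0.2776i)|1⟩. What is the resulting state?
-0.0292|0⟩ + (-0.9603 - 0.2776i)|1⟩

H² = I, so an even number of Hadamards cancels: H^2 = I and the state is unchanged.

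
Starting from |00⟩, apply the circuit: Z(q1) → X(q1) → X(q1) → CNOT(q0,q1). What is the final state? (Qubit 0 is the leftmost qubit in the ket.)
|00⟩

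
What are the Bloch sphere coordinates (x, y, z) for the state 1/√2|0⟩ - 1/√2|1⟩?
(-1, 0, 0)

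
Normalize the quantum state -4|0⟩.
-|0⟩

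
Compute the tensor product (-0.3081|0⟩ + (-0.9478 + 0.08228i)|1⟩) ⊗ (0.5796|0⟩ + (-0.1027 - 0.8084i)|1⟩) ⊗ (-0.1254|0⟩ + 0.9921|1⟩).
0.02239|000⟩ - 0.1772|001⟩ + (-0.003968 - 0.03123i)|010⟩ + (0.03139 + 0.2471i)|011⟩ + (0.06889 - 0.00598i)|100⟩ + (-0.545 + 0.04731i)|101⟩ + (-0.02055 - 0.09502i)|110⟩ + (0.1626 + 0.7518i)|111⟩

amp(|b₁b₂…⟩) = product of the factor amplitudes for bits b₁, b₂, …; only kets whose every factor amplitude is nonzero survive.
|000⟩: (-0.3081)(0.5796)(-0.1254) = 0.02239
|001⟩: (-0.3081)(0.5796)(0.9921) = -0.1772
|010⟩: (-0.3081)(-0.1027 - 0.8084i)(-0.1254) = (-0.003968 - 0.03123i)
|011⟩: (-0.3081)(-0.1027 - 0.8084i)(0.9921) = (0.03139 + 0.2471i)
|100⟩: (-0.9478 + 0.08228i)(0.5796)(-0.1254) = (0.06889 - 0.00598i)
|101⟩: (-0.9478 + 0.08228i)(0.5796)(0.9921) = (-0.545 + 0.04731i)
|110⟩: (-0.9478 + 0.08228i)(-0.1027 - 0.8084i)(-0.1254) = (-0.02055 - 0.09502i)
|111⟩: (-0.9478 + 0.08228i)(-0.1027 - 0.8084i)(0.9921) = (0.1626 + 0.7518i)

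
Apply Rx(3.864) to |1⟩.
-0.9355i|0⟩ - 0.3534|1⟩

Rx(3.864) = [[cos(θ/2), −i·sin(θ/2)], [−i·sin(θ/2), cos(θ/2)]]; θ = 3.864, cos(θ/2) ≈ -0.3534, sin(θ/2) ≈ 0.935472.
With a = amp(|0⟩) = 0 and b = amp(|1⟩) = 1:
new amp(|0⟩) = (-0.3534)·a + (-0.935472i)·b = -0.9355i
new amp(|1⟩) = (-0.935472i)·a + (-0.3534)·b = -0.3534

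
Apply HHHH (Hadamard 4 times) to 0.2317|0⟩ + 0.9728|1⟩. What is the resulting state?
0.2317|0⟩ + 0.9728|1⟩

H² = I, so an even number of Hadamards cancels: H^4 = I and the state is unchanged.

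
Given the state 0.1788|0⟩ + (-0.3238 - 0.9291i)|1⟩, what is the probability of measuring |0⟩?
0.03197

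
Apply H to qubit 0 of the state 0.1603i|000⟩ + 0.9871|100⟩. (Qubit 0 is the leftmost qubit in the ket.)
(0.698 + 0.1133i)|000⟩ + (-0.698 + 0.1133i)|100⟩

H on qubit 0 mixes each pair of kets that differ only in qubit 0: amplitudes (a, b) of (|…0…⟩, |…1…⟩) become ((a + b)/√2, (a − b)/√2). Kets absent from the input have amplitude 0.
(|000⟩, |100⟩): (a, b) = (0.1603i, 0.9871) → ((0.698 + 0.1133i), (-0.698 + 0.1133i))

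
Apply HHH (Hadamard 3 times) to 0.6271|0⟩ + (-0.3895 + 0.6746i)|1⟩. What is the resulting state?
(0.168 + 0.477i)|0⟩ + (0.7188 - 0.477i)|1⟩

H² = I, so H^3 = H: a single Hadamard. With (a, b) = (0.6271, (-0.3895 + 0.6746i)), H gives ((a + b)/√2, (a − b)/√2) = ((0.168 + 0.477i), (0.7188 - 0.477i)).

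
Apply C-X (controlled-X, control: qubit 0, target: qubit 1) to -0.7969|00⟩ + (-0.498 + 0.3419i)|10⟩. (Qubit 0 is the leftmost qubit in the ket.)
-0.7969|00⟩ + (-0.498 + 0.3419i)|11⟩

C-X leaves the control-|0⟩ kets |00⟩, |01⟩ unchanged and applies X to qubit 1 on the control-|1⟩ pair (|10⟩, |11⟩).
X = [[0, 1], [1, 0]].
With a = amp(|10⟩) = (-0.498 + 0.3419i) and b = amp(|11⟩) = 0:
new amp(|10⟩) = (1)·b = 0
new amp(|11⟩) = (1)·a = (-0.498 + 0.3419i)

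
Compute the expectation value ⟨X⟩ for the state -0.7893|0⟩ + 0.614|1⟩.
-0.9693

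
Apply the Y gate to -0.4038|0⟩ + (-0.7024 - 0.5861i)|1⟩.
(-0.5861 + 0.7024i)|0⟩ - 0.4038i|1⟩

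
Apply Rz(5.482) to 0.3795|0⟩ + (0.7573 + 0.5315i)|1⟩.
(-0.3495 - 0.148i)|0⟩ + (-0.9046 - 0.1941i)|1⟩

Rz(5.482) = [[e^(−iθ/2), 0], [0, e^(iθ/2)]] with e^(±iθ/2) = cos(θ/2) ± i·sin(θ/2); θ = 5.482, cos(θ/2) ≈ -0.92083, sin(θ/2) ≈ 0.389964.
With a = amp(|0⟩) = 0.3795 and b = amp(|1⟩) = (0.7573 + 0.5315i):
new amp(|0⟩) = (-0.92083 - 0.389964i)·a = (-0.3495 - 0.148i)
new amp(|1⟩) = (-0.92083 + 0.389964i)·b = (-0.9046 - 0.1941i)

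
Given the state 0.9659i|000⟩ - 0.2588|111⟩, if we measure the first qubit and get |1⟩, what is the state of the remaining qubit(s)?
-|11⟩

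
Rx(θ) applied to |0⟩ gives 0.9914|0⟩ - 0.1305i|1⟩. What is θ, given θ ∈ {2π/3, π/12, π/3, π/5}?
π/12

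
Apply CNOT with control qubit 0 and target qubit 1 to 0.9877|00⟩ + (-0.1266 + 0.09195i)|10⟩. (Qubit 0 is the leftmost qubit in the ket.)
0.9877|00⟩ + (-0.1266 + 0.09195i)|11⟩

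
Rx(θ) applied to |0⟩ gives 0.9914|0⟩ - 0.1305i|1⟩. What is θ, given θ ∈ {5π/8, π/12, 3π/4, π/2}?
π/12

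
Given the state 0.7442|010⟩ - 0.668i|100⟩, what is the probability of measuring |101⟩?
0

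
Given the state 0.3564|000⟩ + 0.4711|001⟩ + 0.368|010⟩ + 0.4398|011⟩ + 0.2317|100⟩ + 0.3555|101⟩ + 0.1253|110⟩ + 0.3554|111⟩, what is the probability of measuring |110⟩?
0.0157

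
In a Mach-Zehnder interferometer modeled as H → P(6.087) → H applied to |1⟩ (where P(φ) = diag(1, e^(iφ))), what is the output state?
(0.009591 + 0.09746i)|0⟩ + (0.9904 - 0.09746i)|1⟩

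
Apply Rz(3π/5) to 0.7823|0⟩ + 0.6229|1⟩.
(0.4598 - 0.6329i)|0⟩ + (0.3661 + 0.5039i)|1⟩

Rz(3π/5) = [[e^(−iθ/2), 0], [0, e^(iθ/2)]] with e^(±iθ/2) = cos(θ/2) ± i·sin(θ/2); θ = 3π/5, cos(θ/2) ≈ 0.587785, sin(θ/2) ≈ 0.809017.
With a = amp(|0⟩) = 0.7823 and b = amp(|1⟩) = 0.6229:
new amp(|0⟩) = (0.587785 - 0.809017i)·a = (0.4598 - 0.6329i)
new amp(|1⟩) = (0.587785 + 0.809017i)·b = (0.3661 + 0.5039i)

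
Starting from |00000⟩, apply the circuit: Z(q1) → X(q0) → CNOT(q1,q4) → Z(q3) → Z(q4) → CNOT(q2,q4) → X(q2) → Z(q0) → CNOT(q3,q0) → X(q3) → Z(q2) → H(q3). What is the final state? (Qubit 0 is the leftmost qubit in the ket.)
1/√2|10100⟩ - 1/√2|10110⟩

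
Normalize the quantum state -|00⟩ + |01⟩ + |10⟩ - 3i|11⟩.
-0.2887|00⟩ + 0.2887|01⟩ + 0.2887|10⟩ - 0.866i|11⟩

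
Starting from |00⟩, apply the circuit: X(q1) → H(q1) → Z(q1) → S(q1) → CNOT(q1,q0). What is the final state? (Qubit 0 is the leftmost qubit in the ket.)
1/√2|00⟩ + (1/√2)i|11⟩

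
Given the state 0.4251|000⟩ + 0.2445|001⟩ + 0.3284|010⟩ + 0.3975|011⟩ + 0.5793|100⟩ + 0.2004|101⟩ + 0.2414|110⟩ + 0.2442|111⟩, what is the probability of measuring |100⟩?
0.3356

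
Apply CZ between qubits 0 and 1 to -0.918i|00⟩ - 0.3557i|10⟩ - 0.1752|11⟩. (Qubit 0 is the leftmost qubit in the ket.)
-0.918i|00⟩ - 0.3557i|10⟩ + 0.1752|11⟩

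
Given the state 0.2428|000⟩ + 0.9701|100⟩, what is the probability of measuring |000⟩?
0.05895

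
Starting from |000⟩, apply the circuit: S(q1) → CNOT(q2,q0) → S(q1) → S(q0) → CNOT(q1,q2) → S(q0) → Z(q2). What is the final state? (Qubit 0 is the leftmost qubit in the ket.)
|000⟩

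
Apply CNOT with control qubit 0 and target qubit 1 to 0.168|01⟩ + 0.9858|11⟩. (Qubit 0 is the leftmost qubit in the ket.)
0.168|01⟩ + 0.9858|10⟩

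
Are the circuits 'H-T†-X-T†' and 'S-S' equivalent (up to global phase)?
No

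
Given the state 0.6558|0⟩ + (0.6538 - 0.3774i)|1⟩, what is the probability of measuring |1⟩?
0.5699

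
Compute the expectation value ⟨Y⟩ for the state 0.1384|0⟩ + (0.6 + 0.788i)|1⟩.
0.2181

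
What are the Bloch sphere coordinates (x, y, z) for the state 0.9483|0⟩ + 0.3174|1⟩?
(0.602, 0, 0.7985)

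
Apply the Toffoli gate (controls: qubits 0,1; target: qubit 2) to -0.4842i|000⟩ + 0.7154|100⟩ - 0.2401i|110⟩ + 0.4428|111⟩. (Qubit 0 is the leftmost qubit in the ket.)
-0.4842i|000⟩ + 0.7154|100⟩ + 0.4428|110⟩ - 0.2401i|111⟩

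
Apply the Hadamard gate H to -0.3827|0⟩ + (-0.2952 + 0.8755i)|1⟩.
(-0.4793 + 0.6191i)|0⟩ + (-0.06187 - 0.6191i)|1⟩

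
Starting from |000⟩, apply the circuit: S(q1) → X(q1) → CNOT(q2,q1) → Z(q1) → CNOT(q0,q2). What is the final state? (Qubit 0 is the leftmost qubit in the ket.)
-|010⟩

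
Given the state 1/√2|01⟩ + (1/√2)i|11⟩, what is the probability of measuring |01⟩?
1/2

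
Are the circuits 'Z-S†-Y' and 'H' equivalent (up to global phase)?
No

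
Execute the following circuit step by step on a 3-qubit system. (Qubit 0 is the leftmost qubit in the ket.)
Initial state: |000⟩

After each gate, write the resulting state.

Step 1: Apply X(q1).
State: |010⟩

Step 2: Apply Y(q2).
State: i|011⟩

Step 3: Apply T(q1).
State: (-1/√2 + (1/√2)i)|011⟩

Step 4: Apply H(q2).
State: (-1/2 + (1/2)i)|010⟩ + (1/2 - (1/2)i)|011⟩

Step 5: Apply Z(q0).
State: (-1/2 + (1/2)i)|010⟩ + (1/2 - (1/2)i)|011⟩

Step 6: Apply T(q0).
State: (-1/2 + (1/2)i)|010⟩ + (1/2 - (1/2)i)|011⟩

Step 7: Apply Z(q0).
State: (-1/2 + (1/2)i)|010⟩ + (1/2 - (1/2)i)|011⟩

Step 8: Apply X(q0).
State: (-1/2 + (1/2)i)|110⟩ + (1/2 - (1/2)i)|111⟩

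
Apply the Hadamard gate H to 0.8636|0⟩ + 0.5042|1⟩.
0.9672|0⟩ + 0.2541|1⟩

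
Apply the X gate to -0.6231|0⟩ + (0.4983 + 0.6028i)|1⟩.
(0.4983 + 0.6028i)|0⟩ - 0.6231|1⟩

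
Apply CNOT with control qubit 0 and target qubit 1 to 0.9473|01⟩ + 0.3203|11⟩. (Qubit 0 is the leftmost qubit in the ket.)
0.9473|01⟩ + 0.3203|10⟩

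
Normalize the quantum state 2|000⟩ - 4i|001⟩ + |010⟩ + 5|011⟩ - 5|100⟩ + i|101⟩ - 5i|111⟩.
0.2031|000⟩ - 0.4061i|001⟩ + 0.1015|010⟩ + 0.5077|011⟩ - 0.5077|100⟩ + 0.1015i|101⟩ - 0.5077i|111⟩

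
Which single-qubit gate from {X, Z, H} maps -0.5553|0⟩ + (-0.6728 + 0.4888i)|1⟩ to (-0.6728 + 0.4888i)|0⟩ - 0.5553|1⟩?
X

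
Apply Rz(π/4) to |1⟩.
(0.9239 + 0.3827i)|1⟩

Rz(π/4) = [[e^(−iθ/2), 0], [0, e^(iθ/2)]] with e^(±iθ/2) = cos(θ/2) ± i·sin(θ/2); θ = π/4, cos(θ/2) ≈ 0.92388, sin(θ/2) ≈ 0.382683.
With a = amp(|0⟩) = 0 and b = amp(|1⟩) = 1:
new amp(|0⟩) = (0.92388 - 0.382683i)·a = 0
new amp(|1⟩) = (0.92388 + 0.382683i)·b = (0.9239 + 0.3827i)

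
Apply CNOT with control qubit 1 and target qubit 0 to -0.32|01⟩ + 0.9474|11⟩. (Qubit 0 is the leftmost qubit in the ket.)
0.9474|01⟩ - 0.32|11⟩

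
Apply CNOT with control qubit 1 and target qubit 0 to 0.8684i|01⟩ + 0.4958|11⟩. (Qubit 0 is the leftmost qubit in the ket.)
0.4958|01⟩ + 0.8684i|11⟩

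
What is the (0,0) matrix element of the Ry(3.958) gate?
-0.397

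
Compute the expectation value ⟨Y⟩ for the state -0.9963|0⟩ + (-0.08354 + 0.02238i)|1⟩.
-0.04459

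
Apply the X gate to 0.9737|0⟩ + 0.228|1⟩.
0.228|0⟩ + 0.9737|1⟩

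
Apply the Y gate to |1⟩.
-i|0⟩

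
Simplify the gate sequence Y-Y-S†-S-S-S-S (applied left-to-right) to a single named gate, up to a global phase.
S†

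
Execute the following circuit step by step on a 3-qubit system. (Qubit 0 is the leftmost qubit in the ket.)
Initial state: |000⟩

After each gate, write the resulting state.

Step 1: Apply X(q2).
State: |001⟩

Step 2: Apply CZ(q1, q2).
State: |001⟩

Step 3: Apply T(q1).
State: |001⟩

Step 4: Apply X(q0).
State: |101⟩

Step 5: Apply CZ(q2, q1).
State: |101⟩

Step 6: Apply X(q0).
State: |001⟩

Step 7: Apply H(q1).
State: 1/√2|001⟩ + 1/√2|011⟩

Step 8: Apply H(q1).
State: |001⟩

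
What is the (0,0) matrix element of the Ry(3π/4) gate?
0.3827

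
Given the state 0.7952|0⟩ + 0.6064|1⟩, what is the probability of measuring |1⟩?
0.3677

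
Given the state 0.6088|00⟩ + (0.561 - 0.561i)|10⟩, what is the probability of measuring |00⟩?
0.3706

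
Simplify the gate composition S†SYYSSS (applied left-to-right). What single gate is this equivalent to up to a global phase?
S†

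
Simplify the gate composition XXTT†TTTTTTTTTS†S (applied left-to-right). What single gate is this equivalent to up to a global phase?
T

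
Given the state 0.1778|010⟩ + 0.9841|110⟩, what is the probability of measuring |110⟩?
0.9685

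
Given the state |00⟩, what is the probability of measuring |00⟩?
1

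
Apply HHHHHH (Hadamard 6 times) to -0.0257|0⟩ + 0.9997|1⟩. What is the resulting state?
-0.0257|0⟩ + 0.9997|1⟩

H² = I, so an even number of Hadamards cancels: H^6 = I and the state is unchanged.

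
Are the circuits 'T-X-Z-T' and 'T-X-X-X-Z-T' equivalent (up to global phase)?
Yes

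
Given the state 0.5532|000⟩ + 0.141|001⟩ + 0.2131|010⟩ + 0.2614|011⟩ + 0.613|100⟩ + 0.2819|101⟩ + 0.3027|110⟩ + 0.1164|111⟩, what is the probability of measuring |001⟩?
0.01988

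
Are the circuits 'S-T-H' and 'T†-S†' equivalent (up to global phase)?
No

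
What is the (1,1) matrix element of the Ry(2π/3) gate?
1/2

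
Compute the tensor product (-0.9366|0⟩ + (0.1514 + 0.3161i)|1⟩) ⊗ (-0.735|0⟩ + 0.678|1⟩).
0.6884|00⟩ - 0.635|01⟩ + (-0.1113 - 0.2323i)|10⟩ + (0.1026 + 0.2143i)|11⟩

amp(|b₁b₂…⟩) = product of the factor amplitudes for bits b₁, b₂, …; only kets whose every factor amplitude is nonzero survive.
|00⟩: (-0.9366)(-0.735) = 0.6884
|01⟩: (-0.9366)(0.678) = -0.635
|10⟩: (0.1514 + 0.3161i)(-0.735) = (-0.1113 - 0.2323i)
|11⟩: (0.1514 + 0.3161i)(0.678) = (0.1026 + 0.2143i)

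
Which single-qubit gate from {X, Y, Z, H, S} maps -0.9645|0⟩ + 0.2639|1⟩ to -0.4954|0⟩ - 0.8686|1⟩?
H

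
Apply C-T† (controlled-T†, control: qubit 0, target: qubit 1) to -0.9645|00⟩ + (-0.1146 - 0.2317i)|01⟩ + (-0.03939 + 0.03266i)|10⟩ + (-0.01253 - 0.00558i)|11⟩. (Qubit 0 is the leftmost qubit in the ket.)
-0.9645|00⟩ + (-0.1146 - 0.2317i)|01⟩ + (-0.03939 + 0.03266i)|10⟩ + (-0.01281 + 0.004914i)|11⟩

C-T† leaves the control-|0⟩ kets |00⟩, |01⟩ unchanged and applies T† to qubit 1 on the control-|1⟩ pair (|10⟩, |11⟩).
T† = [[1, 0], [0, (1/√2 - (1/√2)i)]].
With a = amp(|10⟩) = (-0.03939 + 0.03266i) and b = amp(|11⟩) = (-0.01253 - 0.00558i):
new amp(|10⟩) = (1)·a = (-0.03939 + 0.03266i)
new amp(|11⟩) = (1/√2 - (1/√2)i)·b = (-0.01281 + 0.004914i)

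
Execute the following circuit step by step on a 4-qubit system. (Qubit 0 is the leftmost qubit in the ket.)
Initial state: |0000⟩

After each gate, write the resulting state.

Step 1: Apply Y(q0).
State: i|1000⟩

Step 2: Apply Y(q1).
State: -|1100⟩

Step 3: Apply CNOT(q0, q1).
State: -|1000⟩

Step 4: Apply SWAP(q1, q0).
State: -|0100⟩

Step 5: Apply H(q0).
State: -1/√2|0100⟩ - 1/√2|1100⟩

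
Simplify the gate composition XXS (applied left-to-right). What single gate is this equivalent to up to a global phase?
S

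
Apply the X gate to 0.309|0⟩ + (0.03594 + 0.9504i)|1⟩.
(0.03594 + 0.9504i)|0⟩ + 0.309|1⟩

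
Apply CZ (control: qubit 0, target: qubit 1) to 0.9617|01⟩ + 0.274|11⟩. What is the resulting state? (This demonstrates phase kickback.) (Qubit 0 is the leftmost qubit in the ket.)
0.9617|01⟩ - 0.274|11⟩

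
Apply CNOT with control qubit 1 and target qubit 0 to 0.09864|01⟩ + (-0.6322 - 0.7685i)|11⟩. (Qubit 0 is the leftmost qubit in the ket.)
(-0.6322 - 0.7685i)|01⟩ + 0.09864|11⟩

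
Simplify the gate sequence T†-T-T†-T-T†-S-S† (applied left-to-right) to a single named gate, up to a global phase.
T†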